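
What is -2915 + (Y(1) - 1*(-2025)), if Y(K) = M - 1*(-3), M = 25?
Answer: -862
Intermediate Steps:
Y(K) = 28 (Y(K) = 25 - 1*(-3) = 25 + 3 = 28)
-2915 + (Y(1) - 1*(-2025)) = -2915 + (28 - 1*(-2025)) = -2915 + (28 + 2025) = -2915 + 2053 = -862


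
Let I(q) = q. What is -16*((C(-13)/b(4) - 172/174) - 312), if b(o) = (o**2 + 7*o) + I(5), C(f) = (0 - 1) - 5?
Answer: 21356672/4263 ≈ 5009.8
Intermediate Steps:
C(f) = -6 (C(f) = -1 - 5 = -6)
b(o) = 5 + o**2 + 7*o (b(o) = (o**2 + 7*o) + 5 = 5 + o**2 + 7*o)
-16*((C(-13)/b(4) - 172/174) - 312) = -16*((-6/(5 + 4**2 + 7*4) - 172/174) - 312) = -16*((-6/(5 + 16 + 28) - 172*1/174) - 312) = -16*((-6/49 - 86/87) - 312) = -16*(-4736/4263 - 312) = -16*(-1334792/4263) = 21356672/4263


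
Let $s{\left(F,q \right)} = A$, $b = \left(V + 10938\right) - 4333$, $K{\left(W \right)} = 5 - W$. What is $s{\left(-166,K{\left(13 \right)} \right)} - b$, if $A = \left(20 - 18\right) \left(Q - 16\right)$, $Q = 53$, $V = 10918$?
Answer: $-17449$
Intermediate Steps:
$b = 17523$ ($b = \left(10918 + 10938\right) - 4333 = 21856 - 4333 = 17523$)
$A = 74$ ($A = \left(20 - 18\right) \left(53 - 16\right) = 2 \cdot 37 = 74$)
$s{\left(F,q \right)} = 74$
$s{\left(-166,K{\left(13 \right)} \right)} - b = 74 - 17523 = -17449$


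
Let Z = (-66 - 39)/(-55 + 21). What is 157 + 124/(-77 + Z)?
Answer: 390325/2513 ≈ 155.32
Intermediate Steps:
Z = 105/34 (Z = -105/(-34) = -105*(-1/34) = 105/34 ≈ 3.0882)
157 + 124/(-77 + Z) = 157 + 124/(-77 + 105/34) = 157 + 124/(-2513/34) = 157 - 34/2513*124 = 157 - 4216/2513 = 390325/2513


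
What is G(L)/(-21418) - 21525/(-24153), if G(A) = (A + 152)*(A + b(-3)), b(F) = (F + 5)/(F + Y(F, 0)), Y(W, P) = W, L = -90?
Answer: 298147676/258654477 ≈ 1.1527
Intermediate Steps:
b(F) = (5 + F)/(2*F) (b(F) = (F + 5)/(F + F) = (5 + F)/((2*F)) = (5 + F)*(1/(2*F)) = (5 + F)/(2*F))
G(A) = (152 + A)*(-⅓ + A) (G(A) = (A + 152)*(A + (½)*(5 - 3)/(-3)) = (152 + A)*(A + (½)*(-⅓)*2) = (152 + A)*(A - ⅓) = (152 + A)*(-⅓ + A))
G(L)/(-21418) - 21525/(-24153) = (-152/3 + (-90)² + (455/3)*(-90))/(-21418) - 21525/(-24153) = (-152/3 + 8100 - 13650)*(-1/21418) - 21525*(-1/24153) = -16802/3*(-1/21418) + 7175/8051 = 8401/32127 + 7175/8051 = 298147676/258654477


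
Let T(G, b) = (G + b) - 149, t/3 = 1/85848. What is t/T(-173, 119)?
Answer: -1/5809048 ≈ -1.7215e-7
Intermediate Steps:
t = 1/28616 (t = 3/85848 = 3*(1/85848) = 1/28616 ≈ 3.4945e-5)
T(G, b) = -149 + G + b
t/T(-173, 119) = 1/(28616*(-149 - 173 + 119)) = (1/28616)/(-203) = (1/28616)*(-1/203) = -1/5809048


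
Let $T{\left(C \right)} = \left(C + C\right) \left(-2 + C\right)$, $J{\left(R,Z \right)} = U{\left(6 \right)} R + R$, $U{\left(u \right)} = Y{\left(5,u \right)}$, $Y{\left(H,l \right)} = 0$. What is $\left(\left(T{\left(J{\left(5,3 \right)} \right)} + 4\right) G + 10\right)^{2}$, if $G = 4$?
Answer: $21316$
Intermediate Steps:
$U{\left(u \right)} = 0$
$J{\left(R,Z \right)} = R$ ($J{\left(R,Z \right)} = 0 R + R = 0 + R = R$)
$T{\left(C \right)} = 2 C \left(-2 + C\right)$
$\left(\left(T{\left(J{\left(5,3 \right)} \right)} + 4\right) G + 10\right)^{2} = \left(\left(2 \cdot 5 \left(-2 + 5\right) + 4\right) 4 + 10\right)^{2} = \left(\left(2 \cdot 5 \cdot 3 + 4\right) 4 + 10\right)^{2} = \left(\left(30 + 4\right) 4 + 10\right)^{2} = \left(34 \cdot 4 + 10\right)^{2} = \left(136 + 10\right)^{2} = 146^{2} = 21316$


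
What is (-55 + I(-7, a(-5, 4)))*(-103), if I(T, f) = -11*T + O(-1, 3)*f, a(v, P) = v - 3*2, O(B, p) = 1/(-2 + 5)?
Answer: -5665/3 ≈ -1888.3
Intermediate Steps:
O(B, p) = 1/3
a(v, P) = -6 + v (a(v, P) = v - 6 = -6 + v)
I(T, f) = -11*T + f/3
(-55 + I(-7, a(-5, 4)))*(-103) = (-55 + (-11*(-7) + (-6 - 5)/3))*(-103) = (-55 + (77 + (1/3)*(-11)))*(-103) = (-55 + (77 - 11/3))*(-103) = (-55 + 220/3)*(-103) = (55/3)*(-103) = -5665/3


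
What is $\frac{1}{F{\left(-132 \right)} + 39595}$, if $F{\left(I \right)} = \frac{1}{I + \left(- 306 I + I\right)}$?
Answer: $\frac{40128}{1588868161} \approx 2.5256 \cdot 10^{-5}$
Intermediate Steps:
$F{\left(I \right)} = - \frac{1}{304 I}$ ($F{\left(I \right)} = \frac{1}{I - 305 I} = \frac{1}{\left(-304\right) I} = - \frac{1}{304 I}$)
$\frac{1}{F{\left(-132 \right)} + 39595} = \frac{1}{- \frac{1}{304 \left(-132\right)} + 39595} = \frac{1}{\left(- \frac{1}{304}\right) \left(- \frac{1}{132}\right) + 39595} = \frac{1}{\frac{1}{40128} + 39595} = \frac{1}{\frac{1588868161}{40128}} = \frac{40128}{1588868161}$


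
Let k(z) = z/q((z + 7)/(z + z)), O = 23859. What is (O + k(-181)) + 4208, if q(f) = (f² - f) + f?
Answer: 206509382/7569 ≈ 27284.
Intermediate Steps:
q(f) = f²
k(z) = 4*z³/(7 + z)² (k(z) = z/(((z + 7)/(z + z))²) = z/(((7 + z)/((2*z)))²) = z/(((7 + z)*(1/(2*z)))²) = z/(((7 + z)/(2*z))²) = z/(((7 + z)²/(4*z²))) = z*(4*z²/(7 + z)²) = 4*z³/(7 + z)²)
(O + k(-181)) + 4208 = (23859 + 4*(-181)³/(7 - 181)²) + 4208 = (23859 + 4*(-5929741)/(-174)²) + 4208 = (23859 + 4*(-5929741)*(1/30276)) + 4208 = (23859 - 5929741/7569) + 4208 = 174659030/7569 + 4208 = 206509382/7569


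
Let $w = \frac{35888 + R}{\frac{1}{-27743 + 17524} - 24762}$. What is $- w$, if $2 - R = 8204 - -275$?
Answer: $\frac{280113009}{253042879} \approx 1.107$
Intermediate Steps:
$R = -8477$ ($R = 2 - \left(8204 - -275\right) = 2 - \left(8204 + 275\right) = 2 - 8479 = -8477$)
$w = - \frac{280113009}{253042879}$ ($w = \frac{35888 - 8477}{\frac{1}{-27743 + 17524} - 24762} = \frac{27411}{\frac{1}{-10219} - 24762} = \frac{27411}{- \frac{1}{10219} - 24762} = \frac{27411}{- \frac{253042879}{10219}} = 27411 \left(- \frac{10219}{253042879}\right) = - \frac{280113009}{253042879} \approx -1.107$)
$- w = \left(-1\right) \left(- \frac{280113009}{253042879}\right) = \frac{280113009}{253042879}$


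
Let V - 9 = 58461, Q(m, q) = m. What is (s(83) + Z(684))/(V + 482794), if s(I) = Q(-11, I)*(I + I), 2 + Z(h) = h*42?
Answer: 6725/135316 ≈ 0.049698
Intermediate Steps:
V = 58470 (V = 9 + 58461 = 58470)
Z(h) = -2 + 42*h (Z(h) = -2 + h*42 = -2 + 42*h)
s(I) = -22*I (s(I) = -11*(I + I) = -22*I)
(s(83) + Z(684))/(V + 482794) = (-22*83 + (-2 + 42*684))/(58470 + 482794) = (-1826 + (-2 + 28728))/541264 = (-1826 + 28726)*(1/541264) = 26900*(1/541264) = 6725/135316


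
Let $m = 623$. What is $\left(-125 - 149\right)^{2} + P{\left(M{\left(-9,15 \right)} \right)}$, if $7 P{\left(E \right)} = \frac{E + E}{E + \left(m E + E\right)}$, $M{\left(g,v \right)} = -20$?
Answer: $\frac{328457502}{4375} \approx 75076.0$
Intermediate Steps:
$P{\left(E \right)} = \frac{2}{4375}$ ($P{\left(E \right)} = \frac{\left(E + E\right) \frac{1}{E + \left(623 E + E\right)}}{7} = \frac{2 E \frac{1}{E + 624 E}}{7} = \frac{2 E \frac{1}{625 E}}{7} = \frac{1}{7} \cdot \frac{2}{625} = \frac{2}{4375}$)
$\left(-125 - 149\right)^{2} + P{\left(M{\left(-9,15 \right)} \right)} = \left(-125 - 149\right)^{2} + \frac{2}{4375} = \left(-274\right)^{2} + \frac{2}{4375} = 75076 + \frac{2}{4375} = \frac{328457502}{4375}$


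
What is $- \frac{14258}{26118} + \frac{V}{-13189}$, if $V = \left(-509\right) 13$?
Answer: $- \frac{7612978}{172235151} \approx -0.044201$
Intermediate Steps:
$V = -6617$
$- \frac{14258}{26118} + \frac{V}{-13189} = - \frac{14258}{26118} - \frac{6617}{-13189} = \left(-14258\right) \frac{1}{26118} - - \frac{6617}{13189} = - \frac{7129}{13059} + \frac{6617}{13189} = - \frac{7612978}{172235151}$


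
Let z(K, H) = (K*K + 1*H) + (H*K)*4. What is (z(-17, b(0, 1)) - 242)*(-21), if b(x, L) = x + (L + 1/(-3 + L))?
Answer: -567/2 ≈ -283.50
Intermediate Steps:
b(x, L) = L + x + 1/(-3 + L)
z(K, H) = H + K² + 4*H*K (z(K, H) = (K² + H) + 4*H*K = (H + K²) + 4*H*K = H + K² + 4*H*K)
(z(-17, b(0, 1)) - 242)*(-21) = (((1 + 1² - 3*1 - 3*0 + 1*0)/(-3 + 1) + (-17)² + 4*((1 + 1² - 3*1 - 3*0 + 1*0)/(-3 + 1))*(-17)) - 242)*(-21) = (((1 + 1 - 3 + 0 + 0)/(-2) + 289 + 4*((1 + 1 - 3 + 0 + 0)/(-2))*(-17)) - 242)*(-21) = ((-½*(-1) + 289 + 4*(-½*(-1))*(-17)) - 242)*(-21) = ((½ + 289 + 4*(½)*(-17)) - 242)*(-21) = ((½ + 289 - 34) - 242)*(-21) = (511/2 - 242)*(-21) = (27/2)*(-21) = -567/2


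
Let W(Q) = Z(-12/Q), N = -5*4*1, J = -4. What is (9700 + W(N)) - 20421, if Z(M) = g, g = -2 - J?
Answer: -10719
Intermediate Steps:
g = 2 (g = -2 - 1*(-4) = -2 + 4 = 2)
Z(M) = 2
N = -20 (N = -20*1 = -20)
W(Q) = 2
(9700 + W(N)) - 20421 = (9700 + 2) - 20421 = 9702 - 20421 = -10719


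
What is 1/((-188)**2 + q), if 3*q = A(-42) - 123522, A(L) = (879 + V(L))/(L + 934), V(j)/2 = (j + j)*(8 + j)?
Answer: -892/5198163 ≈ -0.00017160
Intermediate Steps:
V(j) = 4*j*(8 + j) (V(j) = 2*((j + j)*(8 + j)) = 2*((2*j)*(8 + j)) = 2*(2*j*(8 + j)) = 4*j*(8 + j))
A(L) = (879 + 4*L*(8 + L))/(934 + L) (A(L) = (879 + 4*L*(8 + L))/(L + 934) = (879 + 4*L*(8 + L))/(934 + L))
q = -36725011/892 (q = ((879 + 4*(-42)*(8 - 42))/(934 - 42) - 123522)/3 = ((879 + 4*(-42)*(-34))/892 - 123522)/3 = ((879 + 5712)/892 - 123522)/3 = ((1/892)*6591 - 123522)/3 = (6591/892 - 123522)/3 = (1/3)*(-110175033/892) = -36725011/892 ≈ -41172.)
1/((-188)**2 + q) = 1/((-188)**2 - 36725011/892) = 1/(35344 - 36725011/892) = 1/(-5198163/892) = -892/5198163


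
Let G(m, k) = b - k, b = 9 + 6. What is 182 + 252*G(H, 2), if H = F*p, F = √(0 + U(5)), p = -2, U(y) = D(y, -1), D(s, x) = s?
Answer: 3458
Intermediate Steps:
U(y) = y
F = √5 (F = √(0 + 5) = √5 ≈ 2.2361)
b = 15
H = -2*√5 (H = √5*(-2) = -2*√5 ≈ -4.4721)
G(m, k) = 15 - k
182 + 252*G(H, 2) = 182 + 252*(15 - 1*2) = 182 + 252*(15 - 2) = 182 + 252*13 = 182 + 3276 = 3458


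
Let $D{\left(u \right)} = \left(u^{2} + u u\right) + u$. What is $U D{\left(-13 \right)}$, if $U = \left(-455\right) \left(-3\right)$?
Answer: $443625$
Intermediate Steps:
$U = 1365$
$D{\left(u \right)} = u + 2 u^{2}$ ($D{\left(u \right)} = \left(u^{2} + u^{2}\right) + u = 2 u^{2} + u = u + 2 u^{2}$)
$U D{\left(-13 \right)} = 1365 \left(- 13 \left(1 + 2 \left(-13\right)\right)\right) = 1365 \left(- 13 \left(1 - 26\right)\right) = 1365 \left(\left(-13\right) \left(-25\right)\right) = 1365 \cdot 325 = 443625$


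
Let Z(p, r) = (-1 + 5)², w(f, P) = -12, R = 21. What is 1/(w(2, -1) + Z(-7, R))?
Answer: ¼ ≈ 0.25000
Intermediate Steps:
Z(p, r) = 16 (Z(p, r) = 4² = 16)
1/(w(2, -1) + Z(-7, R)) = 1/(-12 + 16) = 1/4 = ¼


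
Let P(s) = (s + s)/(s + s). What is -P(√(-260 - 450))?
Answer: -1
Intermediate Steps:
P(s) = 1 (P(s) = (2*s)/((2*s)) = (2*s)*(1/(2*s)) = 1)
-P(√(-260 - 450)) = -1*1 = -1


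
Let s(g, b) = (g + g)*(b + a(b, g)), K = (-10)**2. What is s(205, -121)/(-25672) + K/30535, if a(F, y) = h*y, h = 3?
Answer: -309099585/39194726 ≈ -7.8863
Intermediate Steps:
K = 100
a(F, y) = 3*y
s(g, b) = 2*g*(b + 3*g) (s(g, b) = (g + g)*(b + 3*g) = (2*g)*(b + 3*g) = 2*g*(b + 3*g))
s(205, -121)/(-25672) + K/30535 = (2*205*(-121 + 3*205))/(-25672) + 100/30535 = (2*205*(-121 + 615))*(-1/25672) + 100*(1/30535) = (2*205*494)*(-1/25672) + 20/6107 = 202540*(-1/25672) + 20/6107 = -50635/6418 + 20/6107 = -309099585/39194726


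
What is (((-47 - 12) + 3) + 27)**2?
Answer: 841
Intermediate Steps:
(((-47 - 12) + 3) + 27)**2 = ((-59 + 3) + 27)**2 = (-56 + 27)**2 = (-29)**2 = 841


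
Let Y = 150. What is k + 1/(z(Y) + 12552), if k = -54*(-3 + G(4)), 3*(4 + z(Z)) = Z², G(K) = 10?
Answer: -7578143/20048 ≈ -378.00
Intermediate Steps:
z(Z) = -4 + Z²/3
k = -378 (k = -54*(-3 + 10) = -54*7 = -378)
k + 1/(z(Y) + 12552) = -378 + 1/((-4 + (⅓)*150²) + 12552) = -378 + 1/((-4 + (⅓)*22500) + 12552) = -378 + 1/((-4 + 7500) + 12552) = -378 + 1/(7496 + 12552) = -378 + 1/20048 = -7578143/20048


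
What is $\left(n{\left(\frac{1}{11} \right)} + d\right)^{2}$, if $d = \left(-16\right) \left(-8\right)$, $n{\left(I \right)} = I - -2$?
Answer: $\frac{2047761}{121} \approx 16924.0$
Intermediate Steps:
$n{\left(I \right)} = 2 + I$ ($n{\left(I \right)} = I + 2 = 2 + I$)
$d = 128$
$\left(n{\left(\frac{1}{11} \right)} + d\right)^{2} = \left(\left(2 + \frac{1}{11}\right) + 128\right)^{2} = \left(\frac{23}{11} + 128\right)^{2} = \left(\frac{1431}{11}\right)^{2} = \frac{2047761}{121}$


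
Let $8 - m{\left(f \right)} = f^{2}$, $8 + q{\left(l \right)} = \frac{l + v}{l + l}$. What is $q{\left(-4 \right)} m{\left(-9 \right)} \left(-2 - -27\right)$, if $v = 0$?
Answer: $\frac{27375}{2} \approx 13688.0$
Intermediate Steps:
$q{\left(l \right)} = - \frac{15}{2}$ ($q{\left(l \right)} = -8 + \frac{l + 0}{l + l} = -8 + \frac{l}{2 l} = -8 + l \frac{1}{2 l} = -8 + \frac{1}{2} = - \frac{15}{2}$)
$m{\left(f \right)} = 8 - f^{2}$
$q{\left(-4 \right)} m{\left(-9 \right)} \left(-2 - -27\right) = - \frac{15 \left(8 - \left(-9\right)^{2}\right)}{2} \left(-2 - -27\right) = - \frac{15 \left(8 - 81\right)}{2} \left(-2 + 27\right) = - \frac{15 \left(8 - 81\right)}{2} \cdot 25 = \left(- \frac{15}{2}\right) \left(-73\right) 25 = \frac{1095}{2} \cdot 25 = \frac{27375}{2}$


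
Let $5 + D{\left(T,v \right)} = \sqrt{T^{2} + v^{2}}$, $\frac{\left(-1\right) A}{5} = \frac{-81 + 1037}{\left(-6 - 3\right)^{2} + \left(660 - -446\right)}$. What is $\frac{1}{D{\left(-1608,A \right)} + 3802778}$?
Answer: $\frac{5357989271037}{20375213291045916785} - \frac{4748 \sqrt{227696454301}}{20375213291045916785} \approx 2.6285 \cdot 10^{-7}$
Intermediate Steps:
$A = - \frac{4780}{1187}$ ($A = - 5 \frac{-81 + 1037}{\left(-6 - 3\right)^{2} + \left(660 - -446\right)} = - 5 \frac{956}{\left(-9\right)^{2} + \left(660 + 446\right)} = - 5 \frac{956}{81 + 1106} = - 5 \cdot \frac{956}{1187} = - 5 \cdot 956 \cdot \frac{1}{1187} = \left(-5\right) \frac{956}{1187} = - \frac{4780}{1187} \approx -4.027$)
$D{\left(T,v \right)} = -5 + \sqrt{T^{2} + v^{2}}$
$\frac{1}{D{\left(-1608,A \right)} + 3802778} = \frac{1}{\left(-5 + \sqrt{\left(-1608\right)^{2} + \left(- \frac{4780}{1187}\right)^{2}}\right) + 3802778} = \frac{1}{\left(-5 + \sqrt{2585664 + \frac{22848400}{1408969}}\right) + 3802778} = \frac{1}{\left(-5 + \sqrt{\frac{3643143268816}{1408969}}\right) + 3802778} = \frac{1}{\left(-5 + \frac{4 \sqrt{227696454301}}{1187}\right) + 3802778} = \frac{1}{3802773 + \frac{4 \sqrt{227696454301}}{1187}}$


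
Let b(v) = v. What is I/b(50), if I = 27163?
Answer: 27163/50 ≈ 543.26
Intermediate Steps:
I/b(50) = 27163/50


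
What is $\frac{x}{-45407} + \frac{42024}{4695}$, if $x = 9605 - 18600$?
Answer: $\frac{650138431}{71061955} \approx 9.1489$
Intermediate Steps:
$x = -8995$
$\frac{x}{-45407} + \frac{42024}{4695} = - \frac{8995}{-45407} + \frac{42024}{4695} = \left(-8995\right) \left(- \frac{1}{45407}\right) + 42024 \cdot \frac{1}{4695} = \frac{8995}{45407} + \frac{14008}{1565} = \frac{650138431}{71061955}$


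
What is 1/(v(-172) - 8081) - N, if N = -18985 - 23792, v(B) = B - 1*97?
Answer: 357187949/8350 ≈ 42777.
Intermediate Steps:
v(B) = -97 + B (v(B) = B - 97 = -97 + B)
N = -42777
1/(v(-172) - 8081) - N = 1/((-97 - 172) - 8081) - 1*(-42777) = 1/(-269 - 8081) + 42777 = 1/(-8350) + 42777 = -1/8350 + 42777 = 357187949/8350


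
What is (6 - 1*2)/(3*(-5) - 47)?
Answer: -2/31 ≈ -0.064516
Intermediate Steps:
(6 - 1*2)/(3*(-5) - 47) = (6 - 2)/(-15 - 47) = 4/(-62) = -1/62*4 = -2/31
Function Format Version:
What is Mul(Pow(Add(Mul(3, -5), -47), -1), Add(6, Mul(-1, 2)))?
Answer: Rational(-2, 31) ≈ -0.064516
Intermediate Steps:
Mul(Pow(Add(Mul(3, -5), -47), -1), Add(6, Mul(-1, 2))) = Mul(Pow(Add(-15, -47), -1), Add(6, -2)) = Mul(Pow(-62, -1), 4) = Mul(Rational(-1, 62), 4) = Rational(-2, 31)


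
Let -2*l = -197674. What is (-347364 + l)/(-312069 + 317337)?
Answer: -248527/5268 ≈ -47.177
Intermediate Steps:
l = 98837 (l = -½*(-197674) = 98837)
(-347364 + l)/(-312069 + 317337) = (-347364 + 98837)/(-312069 + 317337) = -248527/5268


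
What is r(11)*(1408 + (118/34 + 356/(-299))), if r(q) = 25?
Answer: 179211325/5083 ≈ 35257.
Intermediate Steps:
r(11)*(1408 + (118/34 + 356/(-299))) = 25*(1408 + (118/34 + 356/(-299))) = 25*(1408 + (118*(1/34) + 356*(-1/299))) = 25*(1408 + (59/17 - 356/299)) = 25*(1408 + 11589/5083) = 25*(7168453/5083) = 179211325/5083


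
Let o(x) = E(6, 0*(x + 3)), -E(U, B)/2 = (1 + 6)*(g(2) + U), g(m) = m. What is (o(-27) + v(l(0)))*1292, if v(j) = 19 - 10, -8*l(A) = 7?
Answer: -133076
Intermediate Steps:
l(A) = -7/8 (l(A) = -⅛*7 = -7/8)
v(j) = 9
E(U, B) = -28 - 14*U (E(U, B) = -2*(1 + 6)*(2 + U) = -14*(2 + U) = -2*(14 + 7*U) = -28 - 14*U)
o(x) = -112 (o(x) = -28 - 14*6 = -28 - 84 = -112)
(o(-27) + v(l(0)))*1292 = (-112 + 9)*1292 = -103*1292 = -133076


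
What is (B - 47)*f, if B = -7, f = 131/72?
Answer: -393/4 ≈ -98.250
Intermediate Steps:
f = 131/72 (f = 131*(1/72) = 131/72 ≈ 1.8194)
(B - 47)*f = (-7 - 47)*(131/72) = -54*131/72 = -393/4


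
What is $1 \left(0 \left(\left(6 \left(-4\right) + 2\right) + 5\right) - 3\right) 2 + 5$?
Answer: $-1$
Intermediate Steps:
$1 \left(0 \left(\left(6 \left(-4\right) + 2\right) + 5\right) - 3\right) 2 + 5 = 1 \left(0 \left(\left(-24 + 2\right) + 5\right) - 3\right) 2 + 5 = 1 \left(0 \left(-22 + 5\right) - 3\right) 2 + 5 = 1 \left(0 \left(-17\right) - 3\right) 2 + 5 = 1 \left(0 - 3\right) 2 + 5 = 1 \left(-3\right) 2 + 5 = \left(-3\right) 2 + 5 = -6 + 5 = -1$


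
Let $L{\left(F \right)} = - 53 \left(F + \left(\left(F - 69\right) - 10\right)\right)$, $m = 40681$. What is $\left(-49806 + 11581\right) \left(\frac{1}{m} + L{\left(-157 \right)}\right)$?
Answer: $- \frac{32389745423750}{40681} \approx -7.9619 \cdot 10^{8}$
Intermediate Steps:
$L{\left(F \right)} = 4187 - 106 F$ ($L{\left(F \right)} = - 53 \left(F + \left(\left(-69 + F\right) - 10\right)\right) = - 53 \left(F + \left(-79 + F\right)\right) = - 53 \left(-79 + 2 F\right) = 4187 - 106 F$)
$\left(-49806 + 11581\right) \left(\frac{1}{m} + L{\left(-157 \right)}\right) = \left(-49806 + 11581\right) \left(\frac{1}{40681} + \left(4187 - -16642\right)\right) = - 38225 \left(\frac{1}{40681} + \left(4187 + 16642\right)\right) = - 38225 \left(\frac{1}{40681} + 20829\right) = \left(-38225\right) \frac{847344550}{40681} = - \frac{32389745423750}{40681}$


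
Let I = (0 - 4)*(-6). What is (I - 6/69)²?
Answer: 302500/529 ≈ 571.83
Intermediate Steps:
I = 24 (I = -4*(-6) = 24)
(I - 6/69)² = (24 - 6/69)² = (24 - 6*1/69)² = (24 - 2/23)² = (550/23)² = 302500/529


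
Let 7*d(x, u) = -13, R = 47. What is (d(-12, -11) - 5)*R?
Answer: -2256/7 ≈ -322.29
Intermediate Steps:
d(x, u) = -13/7 (d(x, u) = (⅐)*(-13) = -13/7)
(d(-12, -11) - 5)*R = (-13/7 - 5)*47 = -48/7*47 = -2256/7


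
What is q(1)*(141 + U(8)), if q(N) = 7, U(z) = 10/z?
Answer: 3983/4 ≈ 995.75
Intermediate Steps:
q(1)*(141 + U(8)) = 7*(141 + 10/8) = 7*(141 + 10*(⅛)) = 7*(141 + 5/4) = 7*(569/4) = 3983/4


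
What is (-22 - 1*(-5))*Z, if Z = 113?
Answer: -1921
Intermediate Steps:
(-22 - 1*(-5))*Z = (-22 - 1*(-5))*113 = (-22 + 5)*113 = -17*113 = -1921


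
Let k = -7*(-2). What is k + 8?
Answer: 22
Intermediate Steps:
k = 14
k + 8 = 14 + 8 = 22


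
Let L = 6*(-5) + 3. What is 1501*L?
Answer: -40527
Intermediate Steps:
L = -27 (L = -30 + 3 = -27)
1501*L = 1501*(-27) = -40527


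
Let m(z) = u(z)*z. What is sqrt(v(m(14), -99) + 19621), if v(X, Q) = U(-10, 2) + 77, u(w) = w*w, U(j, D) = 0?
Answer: 7*sqrt(402) ≈ 140.35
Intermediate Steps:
u(w) = w**2
m(z) = z**3 (m(z) = z**2*z = z**3)
v(X, Q) = 77 (v(X, Q) = 0 + 77 = 77)
sqrt(v(m(14), -99) + 19621) = sqrt(77 + 19621) = sqrt(19698) = 7*sqrt(402)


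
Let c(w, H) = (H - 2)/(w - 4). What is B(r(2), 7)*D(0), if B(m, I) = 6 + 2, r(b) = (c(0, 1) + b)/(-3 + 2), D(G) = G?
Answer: 0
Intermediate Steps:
c(w, H) = (-2 + H)/(-4 + w)
r(b) = -¼ - b (r(b) = ((-2 + 1)/(-4 + 0) + b)/(-3 + 2) = (-1/(-4) + b)/(-1) = (-¼*(-1) + b)*(-1) = (¼ + b)*(-1) = -¼ - b)
B(m, I) = 8
B(r(2), 7)*D(0) = 8*0 = 0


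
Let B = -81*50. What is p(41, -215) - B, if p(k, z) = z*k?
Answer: -4765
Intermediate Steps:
B = -4050
p(k, z) = k*z
p(41, -215) - B = 41*(-215) - 1*(-4050) = -8815 + 4050 = -4765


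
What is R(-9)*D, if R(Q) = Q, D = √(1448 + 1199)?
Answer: -9*√2647 ≈ -463.04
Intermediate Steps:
D = √2647 ≈ 51.449
R(-9)*D = -9*√2647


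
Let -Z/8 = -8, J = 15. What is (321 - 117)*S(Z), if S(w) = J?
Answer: 3060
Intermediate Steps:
Z = 64 (Z = -8*(-8) = 64)
S(w) = 15
(321 - 117)*S(Z) = (321 - 117)*15 = 204*15 = 3060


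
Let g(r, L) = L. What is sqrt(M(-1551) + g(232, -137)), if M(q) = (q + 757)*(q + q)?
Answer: sqrt(2462851) ≈ 1569.3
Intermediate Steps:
M(q) = 2*q*(757 + q) (M(q) = (757 + q)*(2*q) = 2*q*(757 + q))
sqrt(M(-1551) + g(232, -137)) = sqrt(2*(-1551)*(757 - 1551) - 137) = sqrt(2*(-1551)*(-794) - 137) = sqrt(2462988 - 137) = sqrt(2462851)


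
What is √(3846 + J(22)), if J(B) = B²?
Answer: √4330 ≈ 65.803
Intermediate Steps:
√(3846 + J(22)) = √(3846 + 22²) = √(3846 + 484) = √4330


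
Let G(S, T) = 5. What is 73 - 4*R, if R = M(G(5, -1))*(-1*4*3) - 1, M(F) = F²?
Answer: 1277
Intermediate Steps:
R = -301 (R = 5²*(-1*4*3) - 1 = 25*(-4*3) - 1 = 25*(-12) - 1 = -300 - 1 = -301)
73 - 4*R = 73 - 4*(-301) = 73 + 1204 = 1277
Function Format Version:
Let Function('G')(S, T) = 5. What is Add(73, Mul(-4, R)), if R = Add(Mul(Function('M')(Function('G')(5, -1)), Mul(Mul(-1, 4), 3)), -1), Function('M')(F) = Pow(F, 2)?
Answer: 1277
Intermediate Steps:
R = -301 (R = Add(Mul(Pow(5, 2), Mul(Mul(-1, 4), 3)), -1) = Add(Mul(25, Mul(-4, 3)), -1) = Add(Mul(25, -12), -1) = Add(-300, -1) = -301)
Add(73, Mul(-4, R)) = Add(73, Mul(-4, -301)) = Add(73, 1204) = 1277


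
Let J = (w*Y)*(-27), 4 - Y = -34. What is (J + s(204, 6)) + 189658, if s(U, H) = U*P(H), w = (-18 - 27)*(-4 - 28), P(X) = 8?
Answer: -1286150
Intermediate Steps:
Y = 38 (Y = 4 - 1*(-34) = 4 + 34 = 38)
w = 1440 (w = -45*(-32) = 1440)
J = -1477440 (J = (1440*38)*(-27) = 54720*(-27) = -1477440)
s(U, H) = 8*U (s(U, H) = U*8 = 8*U)
(J + s(204, 6)) + 189658 = (-1477440 + 8*204) + 189658 = (-1477440 + 1632) + 189658 = -1475808 + 189658 = -1286150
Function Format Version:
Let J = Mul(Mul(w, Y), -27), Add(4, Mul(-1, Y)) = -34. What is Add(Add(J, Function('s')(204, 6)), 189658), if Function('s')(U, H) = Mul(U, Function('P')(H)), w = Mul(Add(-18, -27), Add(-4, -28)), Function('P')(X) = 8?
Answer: -1286150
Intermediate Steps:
Y = 38 (Y = Add(4, Mul(-1, -34)) = Add(4, 34) = 38)
w = 1440 (w = Mul(-45, -32) = 1440)
J = -1477440 (J = Mul(Mul(1440, 38), -27) = Mul(54720, -27) = -1477440)
Function('s')(U, H) = Mul(8, U) (Function('s')(U, H) = Mul(U, 8) = Mul(8, U))
Add(Add(J, Function('s')(204, 6)), 189658) = Add(Add(-1477440, Mul(8, 204)), 189658) = Add(Add(-1477440, 1632), 189658) = Add(-1475808, 189658) = -1286150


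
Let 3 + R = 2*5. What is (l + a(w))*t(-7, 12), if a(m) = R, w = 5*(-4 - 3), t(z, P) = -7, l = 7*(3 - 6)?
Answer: 98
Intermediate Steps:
l = -21 (l = 7*(-3) = -21)
w = -35 (w = 5*(-7) = -35)
R = 7 (R = -3 + 2*5 = -3 + 10 = 7)
a(m) = 7
(l + a(w))*t(-7, 12) = (-21 + 7)*(-7) = -14*(-7) = 98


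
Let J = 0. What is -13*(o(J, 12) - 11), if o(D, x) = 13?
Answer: -26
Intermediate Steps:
-13*(o(J, 12) - 11) = -13*(13 - 11) = -13*2 = -26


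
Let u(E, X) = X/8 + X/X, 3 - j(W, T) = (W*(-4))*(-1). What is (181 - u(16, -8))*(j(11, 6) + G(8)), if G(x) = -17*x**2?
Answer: -204349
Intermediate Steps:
j(W, T) = 3 - 4*W (j(W, T) = 3 - W*(-4)*(-1) = 3 - (-4*W)*(-1) = 3 - 4*W)
u(E, X) = 1 + X/8 (u(E, X) = X*(1/8) + 1 = X/8 + 1 = 1 + X/8)
(181 - u(16, -8))*(j(11, 6) + G(8)) = (181 - (1 + (1/8)*(-8)))*((3 - 4*11) - 17*8**2) = (181 - (1 - 1))*((3 - 44) - 17*64) = (181 - 1*0)*(-41 - 1088) = (181 + 0)*(-1129) = 181*(-1129) = -204349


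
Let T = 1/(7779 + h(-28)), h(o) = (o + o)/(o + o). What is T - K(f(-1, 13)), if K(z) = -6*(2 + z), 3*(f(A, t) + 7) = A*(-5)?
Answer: -155599/7780 ≈ -20.000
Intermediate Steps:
f(A, t) = -7 - 5*A/3 (f(A, t) = -7 + (A*(-5))/3 = -7 + (-5*A)/3 = -7 - 5*A/3)
K(z) = -12 - 6*z
h(o) = 1 (h(o) = (2*o)/((2*o)) = (2*o)*(1/(2*o)) = 1)
T = 1/7780 (T = 1/(7779 + 1) = 1/7780 ≈ 0.00012853)
T - K(f(-1, 13)) = 1/7780 - (-12 - 6*(-7 - 5/3*(-1))) = 1/7780 - (-12 - 6*(-7 + 5/3)) = 1/7780 - (-12 - 6*(-16/3)) = 1/7780 - (-12 + 32) = 1/7780 - 1*20 = 1/7780 - 20 = -155599/7780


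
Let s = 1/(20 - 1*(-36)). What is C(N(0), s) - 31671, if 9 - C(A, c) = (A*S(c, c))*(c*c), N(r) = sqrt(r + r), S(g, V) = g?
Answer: -31662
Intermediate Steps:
s = 1/56 (s = 1/(20 + 36) = 1/56 ≈ 0.017857)
N(r) = sqrt(2)*sqrt(r) (N(r) = sqrt(2*r) = sqrt(2)*sqrt(r))
C(A, c) = 9 - A*c**3 (C(A, c) = 9 - A*c*c*c = 9 - A*c*c**2 = 9 - A*c**3)
C(N(0), s) - 31671 = (9 - sqrt(2)*sqrt(0)*(1/56)**3) - 31671 = (9 - 1*sqrt(2)*0*1/175616) - 31671 = (9 - 1*0*1/175616) - 31671 = (9 + 0) - 31671 = 9 - 31671 = -31662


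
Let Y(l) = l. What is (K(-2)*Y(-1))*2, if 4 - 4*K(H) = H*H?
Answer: 0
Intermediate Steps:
K(H) = 1 - H**2/4 (K(H) = 1 - H*H/4 = 1 - H**2/4)
(K(-2)*Y(-1))*2 = ((1 - 1/4*(-2)**2)*(-1))*2 = ((1 - 1/4*4)*(-1))*2 = ((1 - 1)*(-1))*2 = (0*(-1))*2 = 0*2 = 0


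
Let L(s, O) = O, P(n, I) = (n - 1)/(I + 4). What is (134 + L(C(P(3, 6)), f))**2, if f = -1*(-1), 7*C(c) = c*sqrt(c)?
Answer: 18225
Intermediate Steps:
P(n, I) = (-1 + n)/(4 + I)
C(c) = c**(3/2)/7 (C(c) = (c*sqrt(c))/7 = c**(3/2)/7)
f = 1
(134 + L(C(P(3, 6)), f))**2 = (134 + 1)**2 = 135**2 = 18225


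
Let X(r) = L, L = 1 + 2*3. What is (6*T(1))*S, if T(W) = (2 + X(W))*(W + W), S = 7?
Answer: 756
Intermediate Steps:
L = 7 (L = 1 + 6 = 7)
X(r) = 7
T(W) = 18*W (T(W) = (2 + 7)*(W + W) = 9*(2*W) = 18*W)
(6*T(1))*S = (6*(18*1))*7 = (6*18)*7 = 108*7 = 756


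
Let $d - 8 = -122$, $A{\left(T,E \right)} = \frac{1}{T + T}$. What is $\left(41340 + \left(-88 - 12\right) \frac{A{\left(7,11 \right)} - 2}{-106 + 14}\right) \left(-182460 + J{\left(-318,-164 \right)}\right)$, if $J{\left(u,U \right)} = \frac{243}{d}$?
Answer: $- \frac{92291278426605}{12236} \approx -7.5426 \cdot 10^{9}$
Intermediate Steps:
$A{\left(T,E \right)} = \frac{1}{2 T}$
$d = -114$ ($d = 8 - 122 = -114$)
$J{\left(u,U \right)} = - \frac{81}{38}$ ($J{\left(u,U \right)} = \frac{243}{-114} = 243 \left(- \frac{1}{114}\right) = - \frac{81}{38}$)
$\left(41340 + \left(-88 - 12\right) \frac{A{\left(7,11 \right)} - 2}{-106 + 14}\right) \left(-182460 + J{\left(-318,-164 \right)}\right) = \left(41340 + \left(-88 - 12\right) \frac{\frac{1}{2 \cdot 7} - 2}{-106 + 14}\right) \left(-182460 - \frac{81}{38}\right) = \left(41340 - 100 \frac{\frac{1}{2} \cdot \frac{1}{7} - 2}{-92}\right) \left(- \frac{6933561}{38}\right) = \left(41340 - 100 \left(\frac{1}{14} - 2\right) \left(- \frac{1}{92}\right)\right) \left(- \frac{6933561}{38}\right) = \left(41340 - 100 \left(\left(- \frac{27}{14}\right) \left(- \frac{1}{92}\right)\right)\right) \left(- \frac{6933561}{38}\right) = \left(41340 - \frac{675}{322}\right) \left(- \frac{6933561}{38}\right) = \frac{13310805}{322} \left(- \frac{6933561}{38}\right) = - \frac{92291278426605}{12236}$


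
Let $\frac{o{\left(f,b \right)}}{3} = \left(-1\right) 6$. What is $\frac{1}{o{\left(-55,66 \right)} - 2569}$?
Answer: $- \frac{1}{2587} \approx -0.00038655$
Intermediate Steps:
$o{\left(f,b \right)} = -18$ ($o{\left(f,b \right)} = 3 \left(\left(-1\right) 6\right) = 3 \left(-6\right) = -18$)
$\frac{1}{o{\left(-55,66 \right)} - 2569} = \frac{1}{-18 - 2569} = \frac{1}{-2587} = - \frac{1}{2587}$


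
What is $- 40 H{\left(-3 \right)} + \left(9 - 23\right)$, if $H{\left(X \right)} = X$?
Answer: $106$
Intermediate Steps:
$- 40 H{\left(-3 \right)} + \left(9 - 23\right) = \left(-40\right) \left(-3\right) + \left(9 - 23\right) = 120 + \left(9 - 23\right) = 120 - 14 = 106$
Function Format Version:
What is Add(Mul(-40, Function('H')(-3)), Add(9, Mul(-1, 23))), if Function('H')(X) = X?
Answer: 106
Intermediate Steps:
Add(Mul(-40, Function('H')(-3)), Add(9, Mul(-1, 23))) = Add(Mul(-40, -3), Add(9, Mul(-1, 23))) = Add(120, Add(9, -23)) = Add(120, -14) = 106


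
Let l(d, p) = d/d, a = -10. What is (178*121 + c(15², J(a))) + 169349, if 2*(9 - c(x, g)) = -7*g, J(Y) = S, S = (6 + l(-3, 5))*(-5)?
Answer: 381547/2 ≈ 1.9077e+5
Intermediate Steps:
l(d, p) = 1
S = -35 (S = (6 + 1)*(-5) = 7*(-5) = -35)
J(Y) = -35
c(x, g) = 9 + 7*g/2 (c(x, g) = 9 - (-7)*g/2 = 9 + 7*g/2)
(178*121 + c(15², J(a))) + 169349 = (178*121 + (9 + (7/2)*(-35))) + 169349 = (21538 + (9 - 245/2)) + 169349 = (21538 - 227/2) + 169349 = 42849/2 + 169349 = 381547/2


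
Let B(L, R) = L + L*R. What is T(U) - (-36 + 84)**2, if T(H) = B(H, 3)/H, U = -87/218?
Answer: -2300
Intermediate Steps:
U = -87/218 (U = -87*1/218 = -87/218 ≈ -0.39908)
T(H) = 4 (T(H) = (H*(1 + 3))/H = (H*4)/H = (4*H)/H = 4)
T(U) - (-36 + 84)**2 = 4 - (-36 + 84)**2 = 4 - 1*48**2 = 4 - 1*2304 = 4 - 2304 = -2300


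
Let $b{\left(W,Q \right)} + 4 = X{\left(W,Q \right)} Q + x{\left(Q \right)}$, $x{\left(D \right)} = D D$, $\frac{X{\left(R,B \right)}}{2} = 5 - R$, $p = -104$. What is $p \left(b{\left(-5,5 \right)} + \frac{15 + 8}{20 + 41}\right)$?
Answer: $- \frac{770016}{61} \approx -12623.0$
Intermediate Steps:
$X{\left(R,B \right)} = 10 - 2 R$ ($X{\left(R,B \right)} = 2 \left(5 - R\right) = 10 - 2 R$)
$x{\left(D \right)} = D^{2}$
$b{\left(W,Q \right)} = -4 + Q^{2} + Q \left(10 - 2 W\right)$ ($b{\left(W,Q \right)} = -4 + \left(\left(10 - 2 W\right) Q + Q^{2}\right) = -4 + \left(Q \left(10 - 2 W\right) + Q^{2}\right) = -4 + \left(Q^{2} + Q \left(10 - 2 W\right)\right) = -4 + Q^{2} + Q \left(10 - 2 W\right)$)
$p \left(b{\left(-5,5 \right)} + \frac{15 + 8}{20 + 41}\right) = - 104 \left(\left(-4 + 5^{2} - 10 \left(-5 - 5\right)\right) + \frac{15 + 8}{20 + 41}\right) = - 104 \left(\left(-4 + 25 - 10 \left(-10\right)\right) + \frac{23}{61}\right) = - 104 \left(\left(-4 + 25 + 100\right) + 23 \cdot \frac{1}{61}\right) = - 104 \left(121 + \frac{23}{61}\right) = \left(-104\right) \frac{7404}{61} = - \frac{770016}{61}$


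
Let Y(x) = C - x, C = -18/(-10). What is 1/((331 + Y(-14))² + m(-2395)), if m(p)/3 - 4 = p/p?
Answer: 25/3007131 ≈ 8.3136e-6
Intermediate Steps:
C = 9/5 (C = -18*(-⅒) = 9/5 ≈ 1.8000)
Y(x) = 9/5 - x
m(p) = 15 (m(p) = 12 + 3*(p/p) = 12 + 3*1 = 12 + 3 = 15)
1/((331 + Y(-14))² + m(-2395)) = 1/((331 + (9/5 - 1*(-14)))² + 15) = 1/((331 + (9/5 + 14))² + 15) = 1/((331 + 79/5)² + 15) = 1/((1734/5)² + 15) = 1/(3006756/25 + 15) = 1/(3007131/25) = 25/3007131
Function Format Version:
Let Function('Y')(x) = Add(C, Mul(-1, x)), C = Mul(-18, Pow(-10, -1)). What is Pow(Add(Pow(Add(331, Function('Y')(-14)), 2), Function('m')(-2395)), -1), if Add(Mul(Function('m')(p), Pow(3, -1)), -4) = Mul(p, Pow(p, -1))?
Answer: Rational(25, 3007131) ≈ 8.3136e-6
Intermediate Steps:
C = Rational(9, 5) (C = Mul(-18, Rational(-1, 10)) = Rational(9, 5) ≈ 1.8000)
Function('Y')(x) = Add(Rational(9, 5), Mul(-1, x))
Function('m')(p) = 15 (Function('m')(p) = Add(12, Mul(3, Mul(p, Pow(p, -1)))) = Add(12, Mul(3, 1)) = Add(12, 3) = 15)
Pow(Add(Pow(Add(331, Function('Y')(-14)), 2), Function('m')(-2395)), -1) = Pow(Add(Pow(Add(331, Add(Rational(9, 5), Mul(-1, -14))), 2), 15), -1) = Pow(Add(Pow(Add(331, Add(Rational(9, 5), 14)), 2), 15), -1) = Pow(Add(Pow(Add(331, Rational(79, 5)), 2), 15), -1) = Pow(Add(Pow(Rational(1734, 5), 2), 15), -1) = Pow(Add(Rational(3006756, 25), 15), -1) = Pow(Rational(3007131, 25), -1) = Rational(25, 3007131)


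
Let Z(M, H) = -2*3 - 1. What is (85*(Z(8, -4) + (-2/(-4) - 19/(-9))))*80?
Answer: -268600/9 ≈ -29844.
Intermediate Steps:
Z(M, H) = -7 (Z(M, H) = -6 - 1 = -7)
(85*(Z(8, -4) + (-2/(-4) - 19/(-9))))*80 = (85*(-7 + (-2/(-4) - 19/(-9))))*80 = (85*(-7 + (-2*(-¼) - 19*(-⅑))))*80 = (85*(-7 + (½ + 19/9)))*80 = (85*(-7 + 47/18))*80 = (85*(-79/18))*80 = -6715/18*80 = -268600/9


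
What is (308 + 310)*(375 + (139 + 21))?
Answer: 330630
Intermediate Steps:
(308 + 310)*(375 + (139 + 21)) = 618*(375 + 160) = 618*535 = 330630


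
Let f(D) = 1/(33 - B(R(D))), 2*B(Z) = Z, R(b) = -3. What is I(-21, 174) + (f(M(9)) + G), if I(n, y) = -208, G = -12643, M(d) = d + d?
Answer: -886717/69 ≈ -12851.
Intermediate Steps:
M(d) = 2*d
B(Z) = Z/2
f(D) = 2/69 (f(D) = 1/(33 - (-3)/2) = 1/(33 - 1*(-3/2)) = 1/(33 + 3/2) = 1/(69/2) = 2/69)
I(-21, 174) + (f(M(9)) + G) = -208 + (2/69 - 12643) = -208 - 872365/69 = -886717/69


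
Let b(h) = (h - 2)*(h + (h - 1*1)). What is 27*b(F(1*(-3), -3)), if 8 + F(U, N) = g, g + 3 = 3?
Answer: 4590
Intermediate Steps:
g = 0 (g = -3 + 3 = 0)
F(U, N) = -8 (F(U, N) = -8 + 0 = -8)
b(h) = (-1 + 2*h)*(-2 + h) (b(h) = (-2 + h)*(h + (h - 1)) = (-2 + h)*(h + (-1 + h)) = (-2 + h)*(-1 + 2*h) = (-1 + 2*h)*(-2 + h))
27*b(F(1*(-3), -3)) = 27*(2 - 5*(-8) + 2*(-8)²) = 27*(2 + 40 + 2*64) = 27*(2 + 40 + 128) = 27*170 = 4590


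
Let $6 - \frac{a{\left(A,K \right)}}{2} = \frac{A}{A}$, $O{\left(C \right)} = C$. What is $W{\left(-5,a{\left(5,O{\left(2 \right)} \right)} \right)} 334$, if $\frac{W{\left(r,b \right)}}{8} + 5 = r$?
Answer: $-26720$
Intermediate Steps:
$a{\left(A,K \right)} = 10$ ($a{\left(A,K \right)} = 12 - 2 \frac{A}{A} = 12 - 2 = 10$)
$W{\left(r,b \right)} = -40 + 8 r$
$W{\left(-5,a{\left(5,O{\left(2 \right)} \right)} \right)} 334 = \left(-40 + 8 \left(-5\right)\right) 334 = \left(-40 - 40\right) 334 = \left(-80\right) 334 = -26720$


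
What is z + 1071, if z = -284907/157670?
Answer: 168579663/157670 ≈ 1069.2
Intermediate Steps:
z = -284907/157670 (z = -284907*1/157670 = -284907/157670 ≈ -1.8070)
z + 1071 = -284907/157670 + 1071 = 168579663/157670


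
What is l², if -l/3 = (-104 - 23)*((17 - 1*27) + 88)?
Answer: 883159524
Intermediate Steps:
l = 29718 (l = -3*(-104 - 23)*((17 - 1*27) + 88) = -(-381)*((17 - 27) + 88) = -(-381)*(-10 + 88) = -(-381)*78 = -3*(-9906) = 29718)
l² = 29718² = 883159524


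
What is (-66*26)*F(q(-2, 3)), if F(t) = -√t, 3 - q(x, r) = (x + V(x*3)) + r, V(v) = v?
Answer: 3432*√2 ≈ 4853.6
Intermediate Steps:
q(x, r) = 3 - r - 4*x (q(x, r) = 3 - ((x + x*3) + r) = 3 - ((x + 3*x) + r) = 3 - (4*x + r) = 3 - (r + 4*x) = 3 + (-r - 4*x) = 3 - r - 4*x)
(-66*26)*F(q(-2, 3)) = (-66*26)*(-√(3 - 1*3 - 4*(-2))) = -(-1716)*√(3 - 3 + 8) = -(-1716)*√8 = -(-1716)*2*√2 = -(-3432)*√2 = 3432*√2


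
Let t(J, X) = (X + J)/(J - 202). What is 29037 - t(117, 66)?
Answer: 2468328/85 ≈ 29039.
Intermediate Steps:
t(J, X) = (J + X)/(-202 + J)
29037 - t(117, 66) = 29037 - (117 + 66)/(-202 + 117) = 29037 - 183/(-85) = 29037 - (-1)*183/85 = 29037 - 1*(-183/85) = 29037 + 183/85 = 2468328/85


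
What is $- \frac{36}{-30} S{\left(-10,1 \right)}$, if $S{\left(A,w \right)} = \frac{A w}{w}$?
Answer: $-12$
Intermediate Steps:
$S{\left(A,w \right)} = A$
$- \frac{36}{-30} S{\left(-10,1 \right)} = - \frac{36}{-30} \left(-10\right) = \left(-36\right) \left(- \frac{1}{30}\right) \left(-10\right) = \frac{6}{5} \left(-10\right) = -12$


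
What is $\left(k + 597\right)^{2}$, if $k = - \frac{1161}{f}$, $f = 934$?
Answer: $\frac{309622134969}{872356} \approx 3.5493 \cdot 10^{5}$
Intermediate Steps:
$k = - \frac{1161}{934} \approx -1.243$
$\left(k + 597\right)^{2} = \left(- \frac{1161}{934} + 597\right)^{2} = \left(\frac{556437}{934}\right)^{2} = \frac{309622134969}{872356}$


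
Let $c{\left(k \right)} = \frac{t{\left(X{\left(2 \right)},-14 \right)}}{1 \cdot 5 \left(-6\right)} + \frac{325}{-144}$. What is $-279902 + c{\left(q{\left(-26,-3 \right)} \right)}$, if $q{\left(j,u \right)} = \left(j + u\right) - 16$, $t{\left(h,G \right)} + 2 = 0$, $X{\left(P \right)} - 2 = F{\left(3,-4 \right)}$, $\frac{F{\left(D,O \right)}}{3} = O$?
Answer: $- \frac{201531017}{720} \approx -2.799 \cdot 10^{5}$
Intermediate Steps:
$F{\left(D,O \right)} = 3 O$
$X{\left(P \right)} = -10$ ($X{\left(P \right)} = 2 + 3 \left(-4\right) = 2 - 12 = -10$)
$t{\left(h,G \right)} = -2$ ($t{\left(h,G \right)} = -2 + 0 = -2$)
$q{\left(j,u \right)} = -16 + j + u$
$c{\left(k \right)} = - \frac{1577}{720}$ ($c{\left(k \right)} = - \frac{2}{1 \cdot 5 \left(-6\right)} + \frac{325}{-144} = - \frac{2}{5 \left(-6\right)} + 325 \left(- \frac{1}{144}\right) = - \frac{2}{-30} - \frac{325}{144} = \left(-2\right) \left(- \frac{1}{30}\right) - \frac{325}{144} = \frac{1}{15} - \frac{325}{144} = - \frac{1577}{720}$)
$-279902 + c{\left(q{\left(-26,-3 \right)} \right)} = -279902 - \frac{1577}{720} = - \frac{201531017}{720}$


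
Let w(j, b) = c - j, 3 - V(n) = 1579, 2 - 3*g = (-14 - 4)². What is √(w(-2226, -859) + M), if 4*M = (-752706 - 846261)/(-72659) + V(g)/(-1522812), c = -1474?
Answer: √2318436113858158934142651/55322998554 ≈ 27.523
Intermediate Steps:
g = -322/3 (g = ⅔ - (-14 - 4)²/3 = ⅔ - ⅓*(-18)² = ⅔ - ⅓*324 = ⅔ - 108 = -322/3 ≈ -107.33)
V(n) = -1576 (V(n) = 3 - 1*1579 = 3 - 1579 = -1576)
w(j, b) = -1474 - j
M = 608760161447/110645997108 (M = ((-752706 - 846261)/(-72659) - 1576/(-1522812))/4 = (-1598967*(-1/72659) - 1576*(-1/1522812))/4 = (1598967/72659 + 394/380703)/4 = (¼)*(608760161447/27661499277) = 608760161447/110645997108 ≈ 5.5019)
√(w(-2226, -859) + M) = √((-1474 - 1*(-2226)) + 608760161447/110645997108) = √((-1474 + 2226) + 608760161447/110645997108) = √(752 + 608760161447/110645997108) = √(83814549986663/110645997108) = √2318436113858158934142651/55322998554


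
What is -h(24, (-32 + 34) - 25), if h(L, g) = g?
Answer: 23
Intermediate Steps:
-h(24, (-32 + 34) - 25) = -((-32 + 34) - 25) = -(2 - 25) = -1*(-23) = 23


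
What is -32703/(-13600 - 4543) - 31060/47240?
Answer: 49068407/42853766 ≈ 1.1450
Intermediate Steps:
-32703/(-13600 - 4543) - 31060/47240 = -32703/(-18143) - 31060*1/47240 = -32703*(-1/18143) - 1553/2362 = 32703/18143 - 1553/2362 = 49068407/42853766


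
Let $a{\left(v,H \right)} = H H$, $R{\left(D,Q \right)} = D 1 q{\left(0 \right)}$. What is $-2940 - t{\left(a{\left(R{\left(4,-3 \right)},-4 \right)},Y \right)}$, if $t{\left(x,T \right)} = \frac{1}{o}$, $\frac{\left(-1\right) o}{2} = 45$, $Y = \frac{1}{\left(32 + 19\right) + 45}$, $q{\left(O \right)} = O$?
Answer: $- \frac{264599}{90} \approx -2940.0$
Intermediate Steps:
$Y = \frac{1}{96}$ ($Y = \frac{1}{51 + 45} = \frac{1}{96} \approx 0.010417$)
$R{\left(D,Q \right)} = 0$ ($R{\left(D,Q \right)} = D 1 \cdot 0 = D 0 = 0$)
$a{\left(v,H \right)} = H^{2}$
$o = -90$ ($o = \left(-2\right) 45 = -90$)
$t{\left(x,T \right)} = - \frac{1}{90}$ ($t{\left(x,T \right)} = \frac{1}{-90} = - \frac{1}{90}$)
$-2940 - t{\left(a{\left(R{\left(4,-3 \right)},-4 \right)},Y \right)} = -2940 - - \frac{1}{90} = -2940 + \frac{1}{90} = - \frac{264599}{90}$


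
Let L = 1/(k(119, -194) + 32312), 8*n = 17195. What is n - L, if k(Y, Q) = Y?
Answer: 557651037/259448 ≈ 2149.4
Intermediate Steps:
n = 17195/8 (n = (⅛)*17195 = 17195/8 ≈ 2149.4)
L = 1/32431 (L = 1/(119 + 32312) = 1/32431 ≈ 3.0835e-5)
n - L = 17195/8 - 1*1/32431 = 17195/8 - 1/32431 = 557651037/259448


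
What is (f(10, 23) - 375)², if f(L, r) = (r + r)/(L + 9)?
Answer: 50112241/361 ≈ 1.3882e+5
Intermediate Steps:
f(L, r) = 2*r/(9 + L) (f(L, r) = (2*r)/(9 + L) = 2*r/(9 + L))
(f(10, 23) - 375)² = (2*23/(9 + 10) - 375)² = (2*23/19 - 375)² = (2*23*(1/19) - 375)² = (46/19 - 375)² = (-7079/19)² = 50112241/361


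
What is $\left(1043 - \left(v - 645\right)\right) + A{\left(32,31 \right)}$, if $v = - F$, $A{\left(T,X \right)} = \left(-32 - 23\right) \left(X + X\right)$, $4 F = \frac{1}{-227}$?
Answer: $- \frac{1563577}{908} \approx -1722.0$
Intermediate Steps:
$F = - \frac{1}{908}$ ($F = \frac{1}{4 \left(-227\right)} = \frac{1}{4} \left(- \frac{1}{227}\right) = - \frac{1}{908} \approx -0.0011013$)
$A{\left(T,X \right)} = - 110 X$ ($A{\left(T,X \right)} = - 55 \cdot 2 X = - 110 X$)
$v = \frac{1}{908}$ ($v = \left(-1\right) \left(- \frac{1}{908}\right) = \frac{1}{908} \approx 0.0011013$)
$\left(1043 - \left(v - 645\right)\right) + A{\left(32,31 \right)} = \left(1043 - \left(\frac{1}{908} - 645\right)\right) - 3410 = \left(1043 - - \frac{585659}{908}\right) - 3410 = \left(1043 + \frac{585659}{908}\right) - 3410 = \frac{1532703}{908} - 3410 = - \frac{1563577}{908}$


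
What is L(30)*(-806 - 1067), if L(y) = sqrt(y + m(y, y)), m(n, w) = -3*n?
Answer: -3746*I*sqrt(15) ≈ -14508.0*I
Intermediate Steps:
L(y) = sqrt(2)*sqrt(-y) (L(y) = sqrt(y - 3*y) = sqrt(-2*y) = sqrt(2)*sqrt(-y))
L(30)*(-806 - 1067) = (sqrt(2)*sqrt(-1*30))*(-806 - 1067) = (sqrt(2)*sqrt(-30))*(-1873) = (sqrt(2)*(I*sqrt(30)))*(-1873) = (2*I*sqrt(15))*(-1873) = -3746*I*sqrt(15)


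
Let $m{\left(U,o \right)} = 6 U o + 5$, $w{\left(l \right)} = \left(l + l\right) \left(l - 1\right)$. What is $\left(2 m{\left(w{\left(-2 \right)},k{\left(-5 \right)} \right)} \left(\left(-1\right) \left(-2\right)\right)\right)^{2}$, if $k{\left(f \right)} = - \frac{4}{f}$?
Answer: $\frac{1567504}{25} \approx 62700.0$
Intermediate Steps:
$w{\left(l \right)} = 2 l \left(-1 + l\right)$
$m{\left(U,o \right)} = 5 + 6 U o$ ($m{\left(U,o \right)} = 6 U o + 5 = 5 + 6 U o$)
$\left(2 m{\left(w{\left(-2 \right)},k{\left(-5 \right)} \right)} \left(\left(-1\right) \left(-2\right)\right)\right)^{2} = \left(2 \left(5 + 6 \cdot 2 \left(-2\right) \left(-1 - 2\right) \left(- \frac{4}{-5}\right)\right) \left(\left(-1\right) \left(-2\right)\right)\right)^{2} = \left(2 \left(5 + 6 \cdot 2 \left(-2\right) \left(-3\right) \left(\left(-4\right) \left(- \frac{1}{5}\right)\right)\right) 2\right)^{2} = \left(2 \left(5 + 6 \cdot 12 \cdot \frac{4}{5}\right) 2\right)^{2} = \left(2 \left(5 + \frac{288}{5}\right) 2\right)^{2} = \left(2 \cdot \frac{313}{5} \cdot 2\right)^{2} = \left(\frac{626}{5} \cdot 2\right)^{2} = \left(\frac{1252}{5}\right)^{2} = \frac{1567504}{25}$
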